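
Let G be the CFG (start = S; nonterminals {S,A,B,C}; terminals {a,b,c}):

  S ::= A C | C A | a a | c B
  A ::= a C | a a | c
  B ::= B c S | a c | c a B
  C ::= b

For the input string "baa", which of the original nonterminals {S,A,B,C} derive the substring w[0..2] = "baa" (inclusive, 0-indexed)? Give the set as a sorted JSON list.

CNF form of G:
  S -> A C | C A | T0 T0 | T1 B
  A -> T0 C | T0 T0 | c
  B -> B X2 | T0 T1 | T1 X3
  C -> b
  T0 -> a
  T1 -> c
  X2 -> T1 S
  X3 -> T0 B

CYK fill (cells [i..j] with 0 ≤ i ≤ j ≤ 2 only):
  T[0,0] 'b' = {C}
  T[1,1] 'a' = {T0}  orig:{}
  T[2,2] 'a' = {T0}  orig:{}
  T[0,1] 'ba' = ∅
  T[1,2] 'aa' = {A,S}
  T[0,2] 'baa' = {S}

Original NTs in T[0,2] deriving "baa": ["S"]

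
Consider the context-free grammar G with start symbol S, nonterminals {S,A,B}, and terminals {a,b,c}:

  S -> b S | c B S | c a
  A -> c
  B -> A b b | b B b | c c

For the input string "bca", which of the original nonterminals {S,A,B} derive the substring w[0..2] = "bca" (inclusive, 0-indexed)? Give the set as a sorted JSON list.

Convert to CNF:
  S -> T0 S | T1 T2 | T1 X5
  A -> c
  B -> A X3 | T0 X4 | T1 T1
  T0 -> b
  T1 -> c
  T2 -> a
  X3 -> T0 T0
  X4 -> B T0
  X5 -> B S

CYK table (by increasing span) (cells [i..j] with 0 ≤ i ≤ j ≤ 2 only):
  cell(0,0) b: {T0}  orig:{}
  cell(1,1) c: {A,T1}  orig:{A}
  cell(2,2) a: {T2}  orig:{}
  cell(0,1) bc: ∅
  cell(1,2) ca: {S}
  cell(0,2) bca: {S}

Original NTs in T[0,2] deriving "bca": ["S"]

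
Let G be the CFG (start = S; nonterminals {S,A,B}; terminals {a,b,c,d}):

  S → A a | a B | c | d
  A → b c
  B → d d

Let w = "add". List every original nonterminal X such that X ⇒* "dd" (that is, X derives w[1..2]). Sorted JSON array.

Convert to CNF:
  S -> A T3 | T3 B | c | d
  A -> T0 T1
  B -> T2 T2
  T0 -> b
  T1 -> c
  T2 -> d
  T3 -> a

CYK table (by increasing span), restricted to cells inside w[1..2]:
  [1..1]={S,T2}  "d"  orig:{S}
  [2..2]={S,T2}  "d"  orig:{S}
  [1..2]={B}  "dd"

Original NTs in T[1,2] deriving "dd": ["B"]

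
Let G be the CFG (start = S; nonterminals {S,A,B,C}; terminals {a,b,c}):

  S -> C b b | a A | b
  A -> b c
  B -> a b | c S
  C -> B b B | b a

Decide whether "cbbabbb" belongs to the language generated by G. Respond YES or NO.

Convert to CNF:
  S -> C X4 | T2 A | b
  A -> T0 T1
  B -> T1 S | T2 T0
  C -> B X3 | T0 T2
  T0 -> b
  T1 -> c
  T2 -> a
  X3 -> T0 B
  X4 -> T0 T0

Fill CYK table bottom-up:
  cell(0,0) c: {T1}  orig:{}
  cell(1,1) b: {S,T0}  orig:{S}
  cell(2,2) b: {S,T0}  orig:{S}
  cell(3,3) a: {T2}  orig:{}
  cell(4,4) b: {S,T0}  orig:{S}
  cell(5,5) b: {S,T0}  orig:{S}
  cell(6,6) b: {S,T0}  orig:{S}
  cell(0,1) cb: {B}
  cell(1,2) bb: {X4}  orig:{}
  cell(2,3) ba: {C}
  cell(3,4) ab: {B}
  cell(4,5) bb: {X4}  orig:{}
  cell(5,6) bb: {X4}  orig:{}
  cell(0,2) cbb: ∅
  cell(1,3) bba: ∅
  cell(2,4) bab: {X3}  orig:{}
  cell(3,5) abb: ∅
  cell(4,6) bbb: ∅
  cell(0,3) cbba: ∅
  cell(1,4) bbab: ∅
  cell(2,5) babb: {S}
  cell(3,6) abbb: ∅
  cell(0,4) cbbab: {C}
  cell(1,5) bbabb: ∅
  cell(2,6) babbb: ∅
  cell(0,5) cbbabb: ∅
  cell(1,6) bbabbb: ∅
  cell(0,6) cbbabbb: {S}

S ∈ T[0,6] ⇒ YES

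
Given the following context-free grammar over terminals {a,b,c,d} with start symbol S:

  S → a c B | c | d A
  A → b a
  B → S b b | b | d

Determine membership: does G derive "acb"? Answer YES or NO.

CNF form of G:
  S -> T1 X5 | T3 A | c
  A -> T0 T1
  B -> S X4 | b | d
  T0 -> b
  T1 -> a
  T2 -> c
  T3 -> d
  X4 -> T0 T0
  X5 -> T2 B

CYK fill:
  [0..0]={T1}  "a"  orig:{}
  [1..1]={S,T2}  "c"  orig:{S}
  [2..2]={B,T0}  "b"  orig:{B}
  [0..1]=∅  "ac"
  [1..2]={X5}  "cb"  orig:{}
  [0..2]={S}  "acb"

S ∈ T[0,2] ⇒ YES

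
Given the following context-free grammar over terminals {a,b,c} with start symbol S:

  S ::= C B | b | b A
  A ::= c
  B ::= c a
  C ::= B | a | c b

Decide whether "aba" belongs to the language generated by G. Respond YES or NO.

Convert to CNF:
  S -> C B | T2 A | b
  A -> c
  B -> T0 T1
  C -> T0 T1 | T0 T2 | a
  T0 -> c
  T1 -> a
  T2 -> b

Fill CYK table bottom-up:
  cell(0,0) a: {C,T1}  orig:{C}
  cell(1,1) b: {S,T2}  orig:{S}
  cell(2,2) a: {C,T1}  orig:{C}
  cell(0,1) ab: ∅
  cell(1,2) ba: ∅
  cell(0,2) aba: ∅

S ∉ T[0,2] ⇒ NO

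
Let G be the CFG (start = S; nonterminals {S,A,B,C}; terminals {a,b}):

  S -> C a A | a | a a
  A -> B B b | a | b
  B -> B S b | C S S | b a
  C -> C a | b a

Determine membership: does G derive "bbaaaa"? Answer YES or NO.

Convert to CNF:
  S -> C X5 | T1 T1 | a
  A -> B X2 | a | b
  B -> B X3 | C X4 | T0 T1
  C -> C T1 | T0 T1
  T0 -> b
  T1 -> a
  X2 -> B T0
  X3 -> S T0
  X4 -> S S
  X5 -> T1 A

CYK fill:
  [0..0]={A,T0}  "b"  orig:{A}
  [1..1]={A,T0}  "b"  orig:{A}
  [2..2]={A,S,T1}  "a"  orig:{A,S}
  [3..3]={A,S,T1}  "a"  orig:{A,S}
  [4..4]={A,S,T1}  "a"  orig:{A,S}
  [5..5]={A,S,T1}  "a"  orig:{A,S}
  [0..1]=∅  "bb"
  [1..2]={B,C}  "ba"
  [2..3]={S,X4,X5}  "aa"  orig:{S}
  [3..4]={S,X4,X5}  "aa"  orig:{S}
  [4..5]={S,X4,X5}  "aa"  orig:{S}
  [0..2]=∅  "bba"
  [1..3]={C}  "baa"
  [2..4]={X4}  "aaa"  orig:{}
  [3..5]={X4}  "aaa"  orig:{}
  [0..3]=∅  "bbaa"
  [1..4]={B,C,S}  "baaa"
  [2..5]={X4}  "aaaa"  orig:{}
  [0..4]=∅  "bbaaa"
  [1..5]={B,C,S,X4}  "baaaa"  orig:{B,C,S}
  [0..5]=∅  "bbaaaa"

S ∉ T[0,5] ⇒ NO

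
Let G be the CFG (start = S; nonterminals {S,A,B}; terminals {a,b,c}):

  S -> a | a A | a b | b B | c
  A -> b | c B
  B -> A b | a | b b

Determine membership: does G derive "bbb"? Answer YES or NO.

Convert to CNF:
  S -> T1 B | T2 A | T2 T1 | a | c
  A -> T0 B | b
  B -> A T1 | T1 T1 | a
  T0 -> c
  T1 -> b
  T2 -> a

Fill CYK table bottom-up:
  cell(0,0) b: {A,T1}  orig:{A}
  cell(1,1) b: {A,T1}  orig:{A}
  cell(2,2) b: {A,T1}  orig:{A}
  cell(0,1) bb: {B}
  cell(1,2) bb: {B}
  cell(0,2) bbb: {S}

S ∈ T[0,2] ⇒ YES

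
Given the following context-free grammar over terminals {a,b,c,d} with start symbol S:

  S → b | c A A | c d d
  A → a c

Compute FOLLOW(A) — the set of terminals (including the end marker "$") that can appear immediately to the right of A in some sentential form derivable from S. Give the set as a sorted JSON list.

Compute FIRST by fixpoint:
iter 1:
  A via A→a c: +{a}
  S via S→b: +{b}
  S via S→c A A: +{c}
  FIRST(S)={b,c}  FIRST(A)={a}
iter 2: done
  FIRST(S)={b,c}  FIRST(A)={a}

Compute FOLLOW by fixpoint:
FOLLOW(S) := {$}
round 1:
  S→c A A: FOLLOW(A) ⊇ FIRST(A) = {a}; new: +{a}
  S→c A A: FOLLOW(A) ⊇ FOLLOW(S) ⊇ {$}; new: +{$}
  FOLLOW[S]={$}  FOLLOW[A]={$,a}
round 2: (stable)
  FOLLOW[S]={$}  FOLLOW[A]={$,a}

FOLLOW(A) = ["$", "a"]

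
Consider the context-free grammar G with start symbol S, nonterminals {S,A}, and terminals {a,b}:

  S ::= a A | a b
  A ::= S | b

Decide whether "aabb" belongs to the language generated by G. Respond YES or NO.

Convert to CNF:
  S -> T0 A | T0 T1
  A -> T0 A | T0 T1 | b
  T0 -> a
  T1 -> b

CYK fill:
  cell(0,0) a: {T0}  orig:{}
  cell(1,1) a: {T0}  orig:{}
  cell(2,2) b: {A,T1}  orig:{A}
  cell(3,3) b: {A,T1}  orig:{A}
  cell(0,1) aa: ∅
  cell(1,2) ab: {A,S}
  cell(2,3) bb: ∅
  cell(0,2) aab: {A,S}
  cell(1,3) abb: ∅
  cell(0,3) aabb: ∅

S ∉ T[0,3] ⇒ NO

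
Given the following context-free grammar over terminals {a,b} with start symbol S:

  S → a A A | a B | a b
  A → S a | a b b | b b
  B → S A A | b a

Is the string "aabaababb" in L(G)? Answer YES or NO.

CNF form of G:
  S -> T0 B | T0 T1 | T0 X4
  A -> S T0 | T0 X2 | T1 T1
  B -> S X3 | T1 T0
  T0 -> a
  T1 -> b
  X2 -> T1 T1
  X3 -> A A
  X4 -> A A

Fill CYK table bottom-up:
  T[0,0] 'a' = {T0}  orig:{}
  T[1,1] 'a' = {T0}  orig:{}
  T[2,2] 'b' = {T1}  orig:{}
  T[3,3] 'a' = {T0}  orig:{}
  T[4,4] 'a' = {T0}  orig:{}
  T[5,5] 'b' = {T1}  orig:{}
  T[6,6] 'a' = {T0}  orig:{}
  T[7,7] 'b' = {T1}  orig:{}
  T[8,8] 'b' = {T1}  orig:{}
  T[0,1] 'aa' = ∅
  T[1,2] 'ab' = {S}
  T[2,3] 'ba' = {B}
  T[3,4] 'aa' = ∅
  T[4,5] 'ab' = {S}
  T[5,6] 'ba' = {B}
  T[6,7] 'ab' = {S}
  T[7,8] 'bb' = {A,X2}  orig:{A}
  T[0,2] 'aab' = ∅
  T[1,3] 'aba' = {A,S}
  T[2,4] 'baa' = ∅
  T[3,5] 'aab' = ∅
  T[4,6] 'aba' = {A,S}
  T[5,7] 'bab' = ∅
  T[6,8] 'abb' = {A}
  T[0,3] 'aaba' = ∅
  T[1,4] 'abaa' = {A}
  T[2,5] 'baab' = ∅
  T[3,6] 'aaba' = ∅
  T[4,7] 'abab' = ∅
  T[5,8] 'babb' = ∅
  T[0,4] 'aabaa' = ∅
  T[1,5] 'abaab' = ∅
  T[2,6] 'baaba' = ∅
  T[3,7] 'aabab' = ∅
  T[4,8] 'ababb' = {X3,X4}  orig:{}
  T[0,5] 'aabaab' = ∅
  T[1,6] 'abaaba' = {X3,X4}  orig:{}
  T[2,7] 'baabab' = ∅
  T[3,8] 'aababb' = {S}
  T[0,6] 'aabaaba' = {S}
  T[1,7] 'abaabab' = ∅
  T[2,8] 'baababb' = ∅
  T[0,7] 'aabaabab' = ∅
  T[1,8] 'abaababb' = {B}
  T[0,8] 'aabaababb' = {S}

S ∈ T[0,8] ⇒ YES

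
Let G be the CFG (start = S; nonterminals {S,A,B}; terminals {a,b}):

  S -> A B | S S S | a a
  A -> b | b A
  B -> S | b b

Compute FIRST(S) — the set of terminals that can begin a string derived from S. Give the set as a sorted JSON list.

FIRST iteration:
pass 1:
  A via A→b: +{b}
  B via B→b b: +{b}
  S via S→A B: +{b}
  S via S→a a: +{a}
  FIRST[S]={a,b}  FIRST[A]={b}  FIRST[B]={b}
pass 2:
  B via B→S: +{a}
  FIRST[S]={a,b}  FIRST[A]={b}  FIRST[B]={a,b}
pass 3: — fixpoint
  FIRST[S]={a,b}  FIRST[A]={b}  FIRST[B]={a,b}

FIRST(S) = ["a", "b"]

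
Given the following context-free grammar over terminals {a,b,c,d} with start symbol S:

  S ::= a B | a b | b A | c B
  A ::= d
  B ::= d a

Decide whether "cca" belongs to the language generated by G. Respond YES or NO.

Convert to CNF:
  S -> T1 B | T1 T2 | T2 A | T3 B
  A -> d
  B -> T0 T1
  T0 -> d
  T1 -> a
  T2 -> b
  T3 -> c

CYK fill:
  [0..0]={T3}  "c"  orig:{}
  [1..1]={T3}  "c"  orig:{}
  [2..2]={T1}  "a"  orig:{}
  [0..1]=∅  "cc"
  [1..2]=∅  "ca"
  [0..2]=∅  "cca"

S ∉ T[0,2] ⇒ NO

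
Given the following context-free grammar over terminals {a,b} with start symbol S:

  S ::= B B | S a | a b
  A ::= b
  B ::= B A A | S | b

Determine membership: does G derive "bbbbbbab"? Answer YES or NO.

CNF form of G:
  S -> B B | S T0 | T0 T1
  A -> b
  B -> B B | B X2 | S T0 | T0 T1 | b
  T0 -> a
  T1 -> b
  X2 -> A A

CYK fill:
  T[0,0] 'b' = {A,B,T1}  orig:{A,B}
  T[1,1] 'b' = {A,B,T1}  orig:{A,B}
  T[2,2] 'b' = {A,B,T1}  orig:{A,B}
  T[3,3] 'b' = {A,B,T1}  orig:{A,B}
  T[4,4] 'b' = {A,B,T1}  orig:{A,B}
  T[5,5] 'b' = {A,B,T1}  orig:{A,B}
  T[6,6] 'a' = {T0}  orig:{}
  T[7,7] 'b' = {A,B,T1}  orig:{A,B}
  T[0,1] 'bb' = {B,S,X2}  orig:{B,S}
  T[1,2] 'bb' = {B,S,X2}  orig:{B,S}
  T[2,3] 'bb' = {B,S,X2}  orig:{B,S}
  T[3,4] 'bb' = {B,S,X2}  orig:{B,S}
  T[4,5] 'bb' = {B,S,X2}  orig:{B,S}
  T[5,6] 'ba' = ∅
  T[6,7] 'ab' = {B,S}
  T[0,2] 'bbb' = {B,S}
  T[1,3] 'bbb' = {B,S}
  T[2,4] 'bbb' = {B,S}
  T[3,5] 'bbb' = {B,S}
  T[4,6] 'bba' = {B,S}
  T[5,7] 'bab' = {B,S}
  T[0,3] 'bbbb' = {B,S}
  T[1,4] 'bbbb' = {B,S}
  T[2,5] 'bbbb' = {B,S}
  T[3,6] 'bbba' = {B,S}
  T[4,7] 'bbab' = {B,S}
  T[0,4] 'bbbbb' = {B,S}
  T[1,5] 'bbbbb' = {B,S}
  T[2,6] 'bbbba' = {B,S}
  T[3,7] 'bbbab' = {B,S}
  T[0,5] 'bbbbbb' = {B,S}
  T[1,6] 'bbbbba' = {B,S}
  T[2,7] 'bbbbab' = {B,S}
  T[0,6] 'bbbbbba' = {B,S}
  T[1,7] 'bbbbbab' = {B,S}
  T[0,7] 'bbbbbbab' = {B,S}

S ∈ T[0,7] ⇒ YES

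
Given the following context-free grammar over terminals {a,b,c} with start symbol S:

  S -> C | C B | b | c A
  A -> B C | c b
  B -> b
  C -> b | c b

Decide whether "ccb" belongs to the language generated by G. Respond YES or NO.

CNF form of G:
  S -> C B | T0 A | T0 T1 | b
  A -> B C | T0 T1
  B -> b
  C -> T0 T1 | b
  T0 -> c
  T1 -> b

CYK table (by increasing span):
  cell(0,0) c: {T0}  orig:{}
  cell(1,1) c: {T0}  orig:{}
  cell(2,2) b: {B,C,S,T1}  orig:{B,C,S}
  cell(0,1) cc: ∅
  cell(1,2) cb: {A,C,S}
  cell(0,2) ccb: {S}

S ∈ T[0,2] ⇒ YES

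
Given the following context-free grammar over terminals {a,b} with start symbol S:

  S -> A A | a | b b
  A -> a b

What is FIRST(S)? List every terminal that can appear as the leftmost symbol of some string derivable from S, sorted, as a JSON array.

Compute FIRST by fixpoint:
round 1:
  A via A→a b: +{a}
  S via S→A A: +{a}
  S via S→b b: +{b}
  S: {a,b}  A: {a}
round 2: (stable)
  S: {a,b}  A: {a}

FIRST(S) = ["a", "b"]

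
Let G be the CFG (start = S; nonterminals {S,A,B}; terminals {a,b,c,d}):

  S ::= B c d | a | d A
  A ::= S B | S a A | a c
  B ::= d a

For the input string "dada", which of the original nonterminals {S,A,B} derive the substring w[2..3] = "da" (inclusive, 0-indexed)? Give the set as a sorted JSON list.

Convert to CNF:
  S -> B X4 | T2 A | a
  A -> S B | S X3 | T0 T1
  B -> T2 T0
  T0 -> a
  T1 -> c
  T2 -> d
  X3 -> T0 A
  X4 -> T1 T2

CYK fill — only the sub-triangle for w[2..3]:
  T[2,2] 'd' = {T2}  orig:{}
  T[3,3] 'a' = {S,T0}  orig:{S}
  T[2,3] 'da' = {B}

Original NTs in T[2,3] deriving "da": ["B"]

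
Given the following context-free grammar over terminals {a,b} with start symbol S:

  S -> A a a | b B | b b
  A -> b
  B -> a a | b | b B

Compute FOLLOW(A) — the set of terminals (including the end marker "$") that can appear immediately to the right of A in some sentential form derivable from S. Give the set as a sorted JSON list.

Compute FIRST by fixpoint:
pass 1:
  A via A→b: +{b}
  B via B→a a: +{a}
  B via B→b: +{b}
  S via S→A a a: +{b}
  FIRST(S)={b}  FIRST(A)={b}  FIRST(B)={a,b}
pass 2: done
  FIRST(S)={b}  FIRST(A)={b}  FIRST(B)={a,b}

FOLLOW sets:
initialize: $ ∈ FOLLOW(S)
round 1:
  S→A a a: FOLLOW(A) ⊇ FIRST(a) = {a}; new: +{a}
  S→b B: FOLLOW(B) ⊇ FOLLOW(S) ⊇ {$}; new: +{$}
  FOLLOW(S)={$}  FOLLOW(A)={a}  FOLLOW(B)={$}
round 2: done
  FOLLOW(S)={$}  FOLLOW(A)={a}  FOLLOW(B)={$}

FOLLOW(A) = ["a"]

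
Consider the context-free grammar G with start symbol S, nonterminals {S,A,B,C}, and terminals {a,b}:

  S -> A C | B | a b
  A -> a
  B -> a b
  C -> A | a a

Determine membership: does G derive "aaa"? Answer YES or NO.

CNF form of G:
  S -> A C | T0 T1
  A -> a
  B -> T0 T1
  C -> T0 T0 | a
  T0 -> a
  T1 -> b

Fill CYK table bottom-up:
  T[0,0] 'a' = {A,C,T0}  orig:{A,C}
  T[1,1] 'a' = {A,C,T0}  orig:{A,C}
  T[2,2] 'a' = {A,C,T0}  orig:{A,C}
  T[0,1] 'aa' = {C,S}
  T[1,2] 'aa' = {C,S}
  T[0,2] 'aaa' = {S}

S ∈ T[0,2] ⇒ YES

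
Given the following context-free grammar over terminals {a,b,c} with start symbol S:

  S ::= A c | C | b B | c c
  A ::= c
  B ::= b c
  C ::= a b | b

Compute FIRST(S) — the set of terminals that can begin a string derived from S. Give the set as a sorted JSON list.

FIRST iteration:
iter 1:
  A via A→c: +{c}
  B via B→b c: +{b}
  C via C→a b: +{a}
  C via C→b: +{b}
  S via S→A c: +{c}
  S via S→C: +{a,b}
  S: {a,b,c}  A: {c}  B: {b}  C: {a,b}
iter 2: (stable)
  S: {a,b,c}  A: {c}  B: {b}  C: {a,b}

FIRST(S) = ["a", "b", "c"]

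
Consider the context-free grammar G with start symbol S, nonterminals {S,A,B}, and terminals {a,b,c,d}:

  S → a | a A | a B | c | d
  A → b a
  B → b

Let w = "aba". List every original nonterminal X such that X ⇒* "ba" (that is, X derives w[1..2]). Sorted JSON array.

Convert to CNF:
  S -> T1 A | T1 B | a | c | d
  A -> T0 T1
  B -> b
  T0 -> b
  T1 -> a

CYK table (by increasing span), restricted to cells inside w[1..2]:
  cell(1,1) b: {B,T0}  orig:{B}
  cell(2,2) a: {S,T1}  orig:{S}
  cell(1,2) ba: {A}

Original NTs in T[1,2] deriving "ba": ["A"]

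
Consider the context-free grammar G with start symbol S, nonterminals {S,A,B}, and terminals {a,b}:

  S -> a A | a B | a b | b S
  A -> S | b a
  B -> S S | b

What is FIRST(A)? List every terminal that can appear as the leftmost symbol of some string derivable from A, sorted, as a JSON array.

Compute FIRST by fixpoint:
pass 1:
  A via A→b a: +{b}
  B via B→b: +{b}
  S via S→a A: +{a}
  S via S→b S: +{b}
  S: {a,b}  A: {b}  B: {b}
pass 2:
  A via A→S: +{a}
  B via B→S S: +{a}
  S: {a,b}  A: {a,b}  B: {a,b}
pass 3: (stable)
  S: {a,b}  A: {a,b}  B: {a,b}

FIRST(A) = ["a", "b"]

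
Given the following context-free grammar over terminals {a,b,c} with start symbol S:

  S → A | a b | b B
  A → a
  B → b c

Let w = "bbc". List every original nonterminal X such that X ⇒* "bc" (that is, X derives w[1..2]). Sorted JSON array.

Convert to CNF:
  S -> T0 B | T2 T0 | a
  A -> a
  B -> T0 T1
  T0 -> b
  T1 -> c
  T2 -> a

Fill CYK table bottom-up (cells [i..j] with 1 ≤ i ≤ j ≤ 2 only):
  T[1,1] 'b' = {T0}  orig:{}
  T[2,2] 'c' = {T1}  orig:{}
  T[1,2] 'bc' = {B}

Original NTs in T[1,2] deriving "bc": ["B"]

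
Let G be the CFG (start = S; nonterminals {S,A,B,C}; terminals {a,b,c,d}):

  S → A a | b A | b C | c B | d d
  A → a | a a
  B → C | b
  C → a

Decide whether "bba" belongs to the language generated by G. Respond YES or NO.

Convert to CNF:
  S -> A T0 | T1 A | T1 C | T2 B | T3 T3
  A -> T0 T0 | a
  B -> a | b
  C -> a
  T0 -> a
  T1 -> b
  T2 -> c
  T3 -> d

Fill CYK table bottom-up:
  [0..0]={B,T1}  "b"  orig:{B}
  [1..1]={B,T1}  "b"  orig:{B}
  [2..2]={A,B,C,T0}  "a"  orig:{A,B,C}
  [0..1]=∅  "bb"
  [1..2]={S}  "ba"
  [0..2]=∅  "bba"

S ∉ T[0,2] ⇒ NO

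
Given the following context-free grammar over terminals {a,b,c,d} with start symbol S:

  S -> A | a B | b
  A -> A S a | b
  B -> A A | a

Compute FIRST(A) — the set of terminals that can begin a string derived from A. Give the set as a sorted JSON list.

FIRST iteration:
[1]
  A via A→b: +{b}
  B via B→A A: +{b}
  B via B→a: +{a}
  S via S→A: +{b}
  S via S→a B: +{a}
  FIRST(S)={a,b}  FIRST(A)={b}  FIRST(B)={a,b}
[2] done
  FIRST(S)={a,b}  FIRST(A)={b}  FIRST(B)={a,b}

FIRST(A) = ["b"]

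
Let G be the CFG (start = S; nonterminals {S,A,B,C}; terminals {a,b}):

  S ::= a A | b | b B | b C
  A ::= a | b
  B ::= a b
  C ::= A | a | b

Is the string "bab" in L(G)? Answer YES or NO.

CNF form of G:
  S -> T0 A | T1 B | T1 C | b
  A -> a | b
  B -> T0 T1
  C -> a | b
  T0 -> a
  T1 -> b

CYK table (by increasing span):
  T[0,0] 'b' = {A,C,S,T1}  orig:{A,C,S}
  T[1,1] 'a' = {A,C,T0}  orig:{A,C}
  T[2,2] 'b' = {A,C,S,T1}  orig:{A,C,S}
  T[0,1] 'ba' = {S}
  T[1,2] 'ab' = {B,S}
  T[0,2] 'bab' = {S}

S ∈ T[0,2] ⇒ YES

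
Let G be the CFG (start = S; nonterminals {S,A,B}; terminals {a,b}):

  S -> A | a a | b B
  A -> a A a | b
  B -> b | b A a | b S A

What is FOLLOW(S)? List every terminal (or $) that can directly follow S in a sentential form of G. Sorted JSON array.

Compute FIRST by fixpoint:
iter 1:
  A via A→a A a: +{a}
  A via A→b: +{b}
  B via B→b: +{b}
  S via S→A: +{a,b}
  FIRST[S]={a,b}  FIRST[A]={a,b}  FIRST[B]={b}
iter 2: done
  FIRST[S]={a,b}  FIRST[A]={a,b}  FIRST[B]={b}

Compute FOLLOW by fixpoint:
initialize: $ ∈ FOLLOW(S)
[1]
  A→a A a: FOLLOW(A) ⊇ FIRST(a) = {a}; new: +{a}
  B→b S A: FOLLOW(S) ⊇ FIRST(A) = {a,b}; new: +{a,b}
  S→A: FOLLOW(A) ⊇ FOLLOW(S) ⊇ {$,a,b}; new: +{$,b}
  S→b B: FOLLOW(B) ⊇ FOLLOW(S) ⊇ {$,a,b}; new: +{$,a,b}
  FOLLOW[S]={$,a,b}  FOLLOW[A]={$,a,b}  FOLLOW[B]={$,a,b}
[2] done
  FOLLOW[S]={$,a,b}  FOLLOW[A]={$,a,b}  FOLLOW[B]={$,a,b}

FOLLOW(S) = ["$", "a", "b"]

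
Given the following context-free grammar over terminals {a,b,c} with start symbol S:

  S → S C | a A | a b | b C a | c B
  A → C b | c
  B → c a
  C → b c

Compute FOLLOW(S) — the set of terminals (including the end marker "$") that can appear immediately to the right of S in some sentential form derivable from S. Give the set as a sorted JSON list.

Compute FIRST by fixpoint:
pass 1:
  A via A→c: +{c}
  B via B→c a: +{c}
  C via C→b c: +{b}
  S via S→a A: +{a}
  S via S→b C a: +{b}
  S via S→c B: +{c}
  FIRST(S)={a,b,c}  FIRST(A)={c}  FIRST(B)={c}  FIRST(C)={b}
pass 2:
  A via A→C b: +{b}
  FIRST(S)={a,b,c}  FIRST(A)={b,c}  FIRST(B)={c}  FIRST(C)={b}
pass 3: done
  FIRST(S)={a,b,c}  FIRST(A)={b,c}  FIRST(B)={c}  FIRST(C)={b}

FOLLOW sets:
initialize: $ ∈ FOLLOW(S)
[1]
  A→C b: FOLLOW(C) ⊇ FIRST(b) = {b}; new: +{b}
  S→S C: FOLLOW(S) ⊇ FIRST(C) = {b}; new: +{b}
  S→S C: FOLLOW(C) ⊇ FOLLOW(S) ⊇ {$,b}; new: +{$}
  S→a A: FOLLOW(A) ⊇ FOLLOW(S) ⊇ {$,b}; new: +{$,b}
  S→b C a: FOLLOW(C) ⊇ FIRST(a) = {a}; new: +{a}
  S→c B: FOLLOW(B) ⊇ FOLLOW(S) ⊇ {$,b}; new: +{$,b}
  FOLLOW[S]={$,b}  FOLLOW[A]={$,b}  FOLLOW[B]={$,b}  FOLLOW[C]={$,a,b}
[2] (no change)
  FOLLOW[S]={$,b}  FOLLOW[A]={$,b}  FOLLOW[B]={$,b}  FOLLOW[C]={$,a,b}

FOLLOW(S) = ["$", "b"]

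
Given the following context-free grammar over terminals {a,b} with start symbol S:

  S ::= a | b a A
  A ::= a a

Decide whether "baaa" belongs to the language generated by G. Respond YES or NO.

Convert to CNF:
  S -> T1 X2 | a
  A -> T0 T0
  T0 -> a
  T1 -> b
  X2 -> T0 A

Fill CYK table bottom-up:
  cell(0,0) b: {T1}  orig:{}
  cell(1,1) a: {S,T0}  orig:{S}
  cell(2,2) a: {S,T0}  orig:{S}
  cell(3,3) a: {S,T0}  orig:{S}
  cell(0,1) ba: ∅
  cell(1,2) aa: {A}
  cell(2,3) aa: {A}
  cell(0,2) baa: ∅
  cell(1,3) aaa: {X2}  orig:{}
  cell(0,3) baaa: {S}

S ∈ T[0,3] ⇒ YES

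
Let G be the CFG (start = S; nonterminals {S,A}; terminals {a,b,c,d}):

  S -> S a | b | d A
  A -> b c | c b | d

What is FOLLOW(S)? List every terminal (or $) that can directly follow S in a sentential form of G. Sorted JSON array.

FIRST iteration:
iter 1:
  A via A→b c: +{b}
  A via A→c b: +{c}
  A via A→d: +{d}
  S via S→b: +{b}
  S via S→d A: +{d}
  FIRST[S]={b,d}  FIRST[A]={b,c,d}
iter 2: done
  FIRST[S]={b,d}  FIRST[A]={b,c,d}

FOLLOW iteration:
seed FOLLOW(S) with $
iter 1:
  S→S a: FOLLOW(S) ⊇ FIRST(a) = {a}; new: +{a}
  S→d A: FOLLOW(A) ⊇ FOLLOW(S) ⊇ {$,a}; new: +{$,a}
  FOLLOW[S]={$,a}  FOLLOW[A]={$,a}
iter 2: (no change)
  FOLLOW[S]={$,a}  FOLLOW[A]={$,a}

FOLLOW(S) = ["$", "a"]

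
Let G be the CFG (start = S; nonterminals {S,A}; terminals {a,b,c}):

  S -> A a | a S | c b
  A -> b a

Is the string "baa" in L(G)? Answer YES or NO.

Convert to CNF:
  S -> A T1 | T1 S | T2 T0
  A -> T0 T1
  T0 -> b
  T1 -> a
  T2 -> c

CYK fill:
  cell(0,0) b: {T0}  orig:{}
  cell(1,1) a: {T1}  orig:{}
  cell(2,2) a: {T1}  orig:{}
  cell(0,1) ba: {A}
  cell(1,2) aa: ∅
  cell(0,2) baa: {S}

S ∈ T[0,2] ⇒ YES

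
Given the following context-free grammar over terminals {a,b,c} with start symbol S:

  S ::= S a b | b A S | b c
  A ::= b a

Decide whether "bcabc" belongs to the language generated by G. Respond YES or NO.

CNF form of G:
  S -> S X3 | T0 T2 | T0 X4
  A -> T0 T1
  T0 -> b
  T1 -> a
  T2 -> c
  X3 -> T1 T0
  X4 -> A S

Fill CYK table bottom-up:
  T[0,0] 'b' = {T0}  orig:{}
  T[1,1] 'c' = {T2}  orig:{}
  T[2,2] 'a' = {T1}  orig:{}
  T[3,3] 'b' = {T0}  orig:{}
  T[4,4] 'c' = {T2}  orig:{}
  T[0,1] 'bc' = {S}
  T[1,2] 'ca' = ∅
  T[2,3] 'ab' = {X3}  orig:{}
  T[3,4] 'bc' = {S}
  T[0,2] 'bca' = ∅
  T[1,3] 'cab' = ∅
  T[2,4] 'abc' = ∅
  T[0,3] 'bcab' = {S}
  T[1,4] 'cabc' = ∅
  T[0,4] 'bcabc' = ∅

S ∉ T[0,4] ⇒ NO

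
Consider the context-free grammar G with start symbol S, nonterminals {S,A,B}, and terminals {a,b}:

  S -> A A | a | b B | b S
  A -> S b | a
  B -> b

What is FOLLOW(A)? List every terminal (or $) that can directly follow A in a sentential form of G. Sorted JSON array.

FIRST iteration:
round 1:
  A via A→a: +{a}
  B via B→b: +{b}
  S via S→A A: +{a}
  S via S→b B: +{b}
  FIRST(S)={a,b}  FIRST(A)={a}  FIRST(B)={b}
round 2:
  A via A→S b: +{b}
  FIRST(S)={a,b}  FIRST(A)={a,b}  FIRST(B)={b}
round 3: done
  FIRST(S)={a,b}  FIRST(A)={a,b}  FIRST(B)={b}

FOLLOW sets:
initialize: $ ∈ FOLLOW(S)
[1]
  A→S b: FOLLOW(S) ⊇ FIRST(b) = {b}; new: +{b}
  S→A A: FOLLOW(A) ⊇ FIRST(A) = {a,b}; new: +{a,b}
  S→A A: FOLLOW(A) ⊇ FOLLOW(S) ⊇ {$,b}; new: +{$}
  S→b B: FOLLOW(B) ⊇ FOLLOW(S) ⊇ {$,b}; new: +{$,b}
  S: {$,b}  A: {$,a,b}  B: {$,b}
[2] (no change)
  S: {$,b}  A: {$,a,b}  B: {$,b}

FOLLOW(A) = ["$", "a", "b"]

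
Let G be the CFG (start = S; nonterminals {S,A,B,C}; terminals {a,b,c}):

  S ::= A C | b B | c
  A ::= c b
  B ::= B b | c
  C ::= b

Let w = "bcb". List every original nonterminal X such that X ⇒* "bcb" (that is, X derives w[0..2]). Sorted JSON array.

Convert to CNF:
  S -> A C | T1 B | c
  A -> T0 T1
  B -> B T1 | c
  C -> b
  T0 -> c
  T1 -> b

CYK fill — only the sub-triangle for w[0..2]:
  cell(0,0) b: {C,T1}  orig:{C}
  cell(1,1) c: {B,S,T0}  orig:{B,S}
  cell(2,2) b: {C,T1}  orig:{C}
  cell(0,1) bc: {S}
  cell(1,2) cb: {A,B}
  cell(0,2) bcb: {S}

Original NTs in T[0,2] deriving "bcb": ["S"]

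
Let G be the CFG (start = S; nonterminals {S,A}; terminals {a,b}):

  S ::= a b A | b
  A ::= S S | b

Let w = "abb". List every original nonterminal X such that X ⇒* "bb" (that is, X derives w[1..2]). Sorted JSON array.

CNF form of G:
  S -> T0 X2 | b
  A -> S S | b
  T0 -> a
  T1 -> b
  X2 -> T1 A

CYK table (by increasing span) — only the sub-triangle for w[1..2]:
  cell(1,1) b: {A,S,T1}  orig:{A,S}
  cell(2,2) b: {A,S,T1}  orig:{A,S}
  cell(1,2) bb: {A,X2}  orig:{A}

Original NTs in T[1,2] deriving "bb": ["A"]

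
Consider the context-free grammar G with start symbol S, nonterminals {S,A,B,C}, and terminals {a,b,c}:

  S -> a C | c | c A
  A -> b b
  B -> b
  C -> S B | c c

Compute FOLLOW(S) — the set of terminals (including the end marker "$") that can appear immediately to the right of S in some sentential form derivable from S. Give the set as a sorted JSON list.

FIRST iteration:
iter 1:
  A via A→b b: +{b}
  B via B→b: +{b}
  C via C→c c: +{c}
  S via S→a C: +{a}
  S via S→c: +{c}
  S: {a,c}  A: {b}  B: {b}  C: {c}
iter 2:
  C via C→S B: +{a}
  S: {a,c}  A: {b}  B: {b}  C: {a,c}
iter 3: done
  S: {a,c}  A: {b}  B: {b}  C: {a,c}

FOLLOW iteration:
FOLLOW(S) := {$}
iter 1:
  C→S B: FOLLOW(S) ⊇ FIRST(B) = {b}; new: +{b}
  S→a C: FOLLOW(C) ⊇ FOLLOW(S) ⊇ {$,b}; new: +{$,b}
  S→c A: FOLLOW(A) ⊇ FOLLOW(S) ⊇ {$,b}; new: +{$,b}
  S: {$,b}  A: {$,b}  B: {}  C: {$,b}
iter 2:
  C→S B: FOLLOW(B) ⊇ FOLLOW(C) ⊇ {$,b}; new: +{$,b}
  S: {$,b}  A: {$,b}  B: {$,b}  C: {$,b}
iter 3: (stable)
  S: {$,b}  A: {$,b}  B: {$,b}  C: {$,b}

FOLLOW(S) = ["$", "b"]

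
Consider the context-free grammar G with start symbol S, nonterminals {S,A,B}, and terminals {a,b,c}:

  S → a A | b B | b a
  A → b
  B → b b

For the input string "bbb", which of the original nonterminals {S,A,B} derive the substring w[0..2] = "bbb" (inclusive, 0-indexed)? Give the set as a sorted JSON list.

CNF form of G:
  S -> T0 B | T0 T1 | T1 A
  A -> b
  B -> T0 T0
  T0 -> b
  T1 -> a

Fill CYK table bottom-up — only the sub-triangle for w[0..2]:
  T[0,0] 'b' = {A,T0}  orig:{A}
  T[1,1] 'b' = {A,T0}  orig:{A}
  T[2,2] 'b' = {A,T0}  orig:{A}
  T[0,1] 'bb' = {B}
  T[1,2] 'bb' = {B}
  T[0,2] 'bbb' = {S}

Original NTs in T[0,2] deriving "bbb": ["S"]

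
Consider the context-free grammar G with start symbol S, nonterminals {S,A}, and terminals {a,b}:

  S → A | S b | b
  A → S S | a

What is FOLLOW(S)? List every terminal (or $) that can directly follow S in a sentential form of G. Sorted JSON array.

Compute FIRST by fixpoint:
[1]
  A via A→a: +{a}
  S via S→A: +{a}
  S via S→b: +{b}
  S: {a,b}  A: {a}
[2]
  A via A→S S: +{b}
  S: {a,b}  A: {a,b}
[3] (no change)
  S: {a,b}  A: {a,b}

Compute FOLLOW by fixpoint:
initialize: $ ∈ FOLLOW(S)
iter 1:
  A→S S: FOLLOW(S) ⊇ FIRST(S) = {a,b}; new: +{a,b}
  S→A: FOLLOW(A) ⊇ FOLLOW(S) ⊇ {$,a,b}; new: +{$,a,b}
  FOLLOW(S)={$,a,b}  FOLLOW(A)={$,a,b}
iter 2: (no change)
  FOLLOW(S)={$,a,b}  FOLLOW(A)={$,a,b}

FOLLOW(S) = ["$", "a", "b"]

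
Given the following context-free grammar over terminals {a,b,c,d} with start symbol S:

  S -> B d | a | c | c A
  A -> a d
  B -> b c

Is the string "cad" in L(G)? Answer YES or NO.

CNF form of G:
  S -> B T1 | T3 A | a | c
  A -> T0 T1
  B -> T2 T3
  T0 -> a
  T1 -> d
  T2 -> b
  T3 -> c

Fill CYK table bottom-up:
  [0..0]={S,T3}  "c"  orig:{S}
  [1..1]={S,T0}  "a"  orig:{S}
  [2..2]={T1}  "d"  orig:{}
  [0..1]=∅  "ca"
  [1..2]={A}  "ad"
  [0..2]={S}  "cad"

S ∈ T[0,2] ⇒ YES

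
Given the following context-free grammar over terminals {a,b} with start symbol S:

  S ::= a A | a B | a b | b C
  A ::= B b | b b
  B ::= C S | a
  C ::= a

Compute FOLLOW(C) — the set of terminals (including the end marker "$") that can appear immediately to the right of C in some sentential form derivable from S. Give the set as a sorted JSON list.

FIRST iteration:
pass 1:
  A via A→b b: +{b}
  B via B→a: +{a}
  C via C→a: +{a}
  S via S→a A: +{a}
  S via S→b C: +{b}
  S: {a,b}  A: {b}  B: {a}  C: {a}
pass 2:
  A via A→B b: +{a}
  S: {a,b}  A: {a,b}  B: {a}  C: {a}
pass 3: (stable)
  S: {a,b}  A: {a,b}  B: {a}  C: {a}

FOLLOW iteration:
FOLLOW(S) := {$}
iter 1:
  A→B b: FOLLOW(B) ⊇ FIRST(b) = {b}; new: +{b}
  B→C S: FOLLOW(C) ⊇ FIRST(S) = {a,b}; new: +{a,b}
  B→C S: FOLLOW(S) ⊇ FOLLOW(B) ⊇ {b}; new: +{b}
  S→a A: FOLLOW(A) ⊇ FOLLOW(S) ⊇ {$,b}; new: +{$,b}
  S→a B: FOLLOW(B) ⊇ FOLLOW(S) ⊇ {$,b}; new: +{$}
  S→b C: FOLLOW(C) ⊇ FOLLOW(S) ⊇ {$,b}; new: +{$}
  FOLLOW(S)={$,b}  FOLLOW(A)={$,b}  FOLLOW(B)={$,b}  FOLLOW(C)={$,a,b}
iter 2: — fixpoint
  FOLLOW(S)={$,b}  FOLLOW(A)={$,b}  FOLLOW(B)={$,b}  FOLLOW(C)={$,a,b}

FOLLOW(C) = ["$", "a", "b"]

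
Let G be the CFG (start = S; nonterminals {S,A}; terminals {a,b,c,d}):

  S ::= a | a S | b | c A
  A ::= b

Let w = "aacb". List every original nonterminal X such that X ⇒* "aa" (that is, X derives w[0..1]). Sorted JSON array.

Convert to CNF:
  S -> T0 S | T1 A | a | b
  A -> b
  T0 -> a
  T1 -> c

CYK table (by increasing span) (cells [i..j] with 0 ≤ i ≤ j ≤ 1 only):
  T[0,0] 'a' = {S,T0}  orig:{S}
  T[1,1] 'a' = {S,T0}  orig:{S}
  T[0,1] 'aa' = {S}

Original NTs in T[0,1] deriving "aa": ["S"]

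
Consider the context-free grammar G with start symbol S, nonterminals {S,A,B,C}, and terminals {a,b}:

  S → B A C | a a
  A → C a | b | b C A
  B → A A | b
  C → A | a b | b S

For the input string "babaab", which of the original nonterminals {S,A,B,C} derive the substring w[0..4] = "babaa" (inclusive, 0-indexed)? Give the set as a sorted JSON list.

CNF form of G:
  S -> B X4 | T0 T0
  A -> C T0 | T1 X2 | b
  B -> A A | b
  C -> C T0 | T0 T1 | T1 S | T1 X3 | b
  T0 -> a
  T1 -> b
  X2 -> C A
  X3 -> C A
  X4 -> A C

CYK table (by increasing span) (cells [i..j] with 0 ≤ i ≤ j ≤ 4 only):
  cell(0,0) b: {A,B,C,T1}  orig:{A,B,C}
  cell(1,1) a: {T0}  orig:{}
  cell(2,2) b: {A,B,C,T1}  orig:{A,B,C}
  cell(3,3) a: {T0}  orig:{}
  cell(4,4) a: {T0}  orig:{}
  cell(0,1) ba: {A,C}
  cell(1,2) ab: {C}
  cell(2,3) ba: {A,C}
  cell(3,4) aa: {S}
  cell(0,2) bab: {B,X2,X3,X4}  orig:{B}
  cell(1,3) aba: {A,C}
  cell(2,4) baa: {A,C}
  cell(0,3) baba: {B,X2,X3,X4}  orig:{B}
  cell(1,4) abaa: {A,C}
  cell(0,4) babaa: {B,X2,X3,X4}  orig:{B}

Original NTs in T[0,4] deriving "babaa": ["B"]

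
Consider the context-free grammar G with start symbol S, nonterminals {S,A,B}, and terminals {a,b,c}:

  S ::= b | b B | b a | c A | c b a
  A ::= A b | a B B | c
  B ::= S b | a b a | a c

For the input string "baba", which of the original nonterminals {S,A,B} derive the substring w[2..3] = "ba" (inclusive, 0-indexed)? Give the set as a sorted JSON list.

Convert to CNF:
  S -> T0 B | T0 T1 | T2 A | T2 X5 | b
  A -> A T0 | T1 X3 | c
  B -> S T0 | T1 T2 | T1 X4
  T0 -> b
  T1 -> a
  T2 -> c
  X3 -> B B
  X4 -> T0 T1
  X5 -> T0 T1

CYK fill, restricted to cells inside w[2..3]:
  cell(2,2) b: {S,T0}  orig:{S}
  cell(3,3) a: {T1}  orig:{}
  cell(2,3) ba: {S,X4,X5}  orig:{S}

Original NTs in T[2,3] deriving "ba": ["S"]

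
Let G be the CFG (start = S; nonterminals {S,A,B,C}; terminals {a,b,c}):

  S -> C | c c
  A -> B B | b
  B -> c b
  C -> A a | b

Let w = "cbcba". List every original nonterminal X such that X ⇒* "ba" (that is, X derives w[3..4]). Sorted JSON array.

CNF form of G:
  S -> A T2 | T0 T0 | b
  A -> B B | b
  B -> T0 T1
  C -> A T2 | b
  T0 -> c
  T1 -> b
  T2 -> a

CYK table (by increasing span), restricted to cells inside w[3..4]:
  cell(3,3) b: {A,C,S,T1}  orig:{A,C,S}
  cell(4,4) a: {T2}  orig:{}
  cell(3,4) ba: {C,S}

Original NTs in T[3,4] deriving "ba": ["C", "S"]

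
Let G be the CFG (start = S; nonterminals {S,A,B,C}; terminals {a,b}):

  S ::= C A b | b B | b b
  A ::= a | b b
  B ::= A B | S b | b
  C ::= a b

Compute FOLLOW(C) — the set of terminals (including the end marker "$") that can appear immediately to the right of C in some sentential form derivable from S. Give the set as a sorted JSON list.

FIRST iteration:
iter 1:
  A via A→a: +{a}
  A via A→b b: +{b}
  B via B→A B: +{a,b}
  C via C→a b: +{a}
  S via S→C A b: +{a}
  S via S→b B: +{b}
  FIRST[S]={a,b}  FIRST[A]={a,b}  FIRST[B]={a,b}  FIRST[C]={a}
iter 2: (stable)
  FIRST[S]={a,b}  FIRST[A]={a,b}  FIRST[B]={a,b}  FIRST[C]={a}

Compute FOLLOW by fixpoint:
initialize: $ ∈ FOLLOW(S)
round 1:
  B→A B: FOLLOW(A) ⊇ FIRST(B) = {a,b}; new: +{a,b}
  B→S b: FOLLOW(S) ⊇ FIRST(b) = {b}; new: +{b}
  S→C A b: FOLLOW(C) ⊇ FIRST(A) = {a,b}; new: +{a,b}
  S→b B: FOLLOW(B) ⊇ FOLLOW(S) ⊇ {$,b}; new: +{$,b}
  FOLLOW[S]={$,b}  FOLLOW[A]={a,b}  FOLLOW[B]={$,b}  FOLLOW[C]={a,b}
round 2: (no change)
  FOLLOW[S]={$,b}  FOLLOW[A]={a,b}  FOLLOW[B]={$,b}  FOLLOW[C]={a,b}

FOLLOW(C) = ["a", "b"]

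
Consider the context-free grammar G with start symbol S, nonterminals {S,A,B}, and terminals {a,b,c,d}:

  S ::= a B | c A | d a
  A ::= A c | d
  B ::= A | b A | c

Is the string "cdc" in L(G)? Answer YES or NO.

Convert to CNF:
  S -> T0 A | T2 B | T3 T2
  A -> A T0 | d
  B -> A T0 | T1 A | c | d
  T0 -> c
  T1 -> b
  T2 -> a
  T3 -> d

CYK fill:
  cell(0,0) c: {B,T0}  orig:{B}
  cell(1,1) d: {A,B,T3}  orig:{A,B}
  cell(2,2) c: {B,T0}  orig:{B}
  cell(0,1) cd: {S}
  cell(1,2) dc: {A,B}
  cell(0,2) cdc: {S}

S ∈ T[0,2] ⇒ YES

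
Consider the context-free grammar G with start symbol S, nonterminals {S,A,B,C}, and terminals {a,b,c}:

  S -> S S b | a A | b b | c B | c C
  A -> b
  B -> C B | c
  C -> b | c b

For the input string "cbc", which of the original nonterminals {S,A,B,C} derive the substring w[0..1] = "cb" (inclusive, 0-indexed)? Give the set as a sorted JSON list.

Convert to CNF:
  S -> S X3 | T0 B | T0 C | T1 T1 | T2 A
  A -> b
  B -> C B | c
  C -> T0 T1 | b
  T0 -> c
  T1 -> b
  T2 -> a
  X3 -> S T1

CYK fill — only the sub-triangle for w[0..1]:
  T[0,0] 'c' = {B,T0}  orig:{B}
  T[1,1] 'b' = {A,C,T1}  orig:{A,C}
  T[0,1] 'cb' = {C,S}

Original NTs in T[0,1] deriving "cb": ["C", "S"]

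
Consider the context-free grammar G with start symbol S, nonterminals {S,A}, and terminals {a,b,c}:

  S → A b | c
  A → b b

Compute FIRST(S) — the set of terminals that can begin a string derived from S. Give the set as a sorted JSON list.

Compute FIRST by fixpoint:
[1]
  A via A→b b: +{b}
  S via S→A b: +{b}
  S via S→c: +{c}
  S: {b,c}  A: {b}
[2] (no change)
  S: {b,c}  A: {b}

FIRST(S) = ["b", "c"]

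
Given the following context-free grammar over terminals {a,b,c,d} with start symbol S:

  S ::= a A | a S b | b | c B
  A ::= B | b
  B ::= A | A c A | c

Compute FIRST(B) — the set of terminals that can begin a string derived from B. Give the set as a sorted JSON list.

FIRST iteration:
round 1:
  A via A→b: +{b}
  B via B→A: +{b}
  B via B→c: +{c}
  S via S→a A: +{a}
  S via S→b: +{b}
  S via S→c B: +{c}
  S: {a,b,c}  A: {b}  B: {b,c}
round 2:
  A via A→B: +{c}
  S: {a,b,c}  A: {b,c}  B: {b,c}
round 3: (no change)
  S: {a,b,c}  A: {b,c}  B: {b,c}

FIRST(B) = ["b", "c"]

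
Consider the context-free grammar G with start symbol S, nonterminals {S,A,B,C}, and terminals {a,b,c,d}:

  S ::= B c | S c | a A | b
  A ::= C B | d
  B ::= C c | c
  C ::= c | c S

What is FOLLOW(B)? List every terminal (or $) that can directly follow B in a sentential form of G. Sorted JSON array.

Compute FIRST by fixpoint:
round 1:
  A via A→d: +{d}
  B via B→c: +{c}
  C via C→c: +{c}
  S via S→B c: +{c}
  S via S→a A: +{a}
  S via S→b: +{b}
  FIRST(S)={a,b,c}  FIRST(A)={d}  FIRST(B)={c}  FIRST(C)={c}
round 2:
  A via A→C B: +{c}
  FIRST(S)={a,b,c}  FIRST(A)={c,d}  FIRST(B)={c}  FIRST(C)={c}
round 3: done
  FIRST(S)={a,b,c}  FIRST(A)={c,d}  FIRST(B)={c}  FIRST(C)={c}

Compute FOLLOW by fixpoint:
FOLLOW(S) := {$}
iter 1:
  A→C B: FOLLOW(C) ⊇ FIRST(B) = {c}; new: +{c}
  C→c S: FOLLOW(S) ⊇ FOLLOW(C) ⊇ {c}; new: +{c}
  S→B c: FOLLOW(B) ⊇ FIRST(c) = {c}; new: +{c}
  S→a A: FOLLOW(A) ⊇ FOLLOW(S) ⊇ {$,c}; new: +{$,c}
  FOLLOW[S]={$,c}  FOLLOW[A]={$,c}  FOLLOW[B]={c}  FOLLOW[C]={c}
iter 2:
  A→C B: FOLLOW(B) ⊇ FOLLOW(A) ⊇ {$,c}; new: +{$}
  FOLLOW[S]={$,c}  FOLLOW[A]={$,c}  FOLLOW[B]={$,c}  FOLLOW[C]={c}
iter 3: — fixpoint
  FOLLOW[S]={$,c}  FOLLOW[A]={$,c}  FOLLOW[B]={$,c}  FOLLOW[C]={c}

FOLLOW(B) = ["$", "c"]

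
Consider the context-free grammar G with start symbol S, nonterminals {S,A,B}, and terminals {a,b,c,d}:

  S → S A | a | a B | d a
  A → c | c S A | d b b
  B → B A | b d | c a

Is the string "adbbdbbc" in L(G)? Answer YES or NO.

CNF form of G:
  S -> S A | T1 T3 | T3 B | a
  A -> T0 X4 | T1 X5 | c
  B -> B A | T0 T3 | T2 T1
  T0 -> c
  T1 -> d
  T2 -> b
  T3 -> a
  X4 -> S A
  X5 -> T2 T2

Fill CYK table bottom-up:
  T[0,0] 'a' = {S,T3}  orig:{S}
  T[1,1] 'd' = {T1}  orig:{}
  T[2,2] 'b' = {T2}  orig:{}
  T[3,3] 'b' = {T2}  orig:{}
  T[4,4] 'd' = {T1}  orig:{}
  T[5,5] 'b' = {T2}  orig:{}
  T[6,6] 'b' = {T2}  orig:{}
  T[7,7] 'c' = {A,T0}  orig:{A}
  T[0,1] 'ad' = ∅
  T[1,2] 'db' = ∅
  T[2,3] 'bb' = {X5}  orig:{}
  T[3,4] 'bd' = {B}
  T[4,5] 'db' = ∅
  T[5,6] 'bb' = {X5}  orig:{}
  T[6,7] 'bc' = ∅
  T[0,2] 'adb' = ∅
  T[1,3] 'dbb' = {A}
  T[2,4] 'bbd' = ∅
  T[3,5] 'bdb' = ∅
  T[4,6] 'dbb' = {A}
  T[5,7] 'bbc' = ∅
  T[0,3] 'adbb' = {S,X4}  orig:{S}
  T[1,4] 'dbbd' = ∅
  T[2,5] 'bbdb' = ∅
  T[3,6] 'bdbb' = ∅
  T[4,7] 'dbbc' = ∅
  T[0,4] 'adbbd' = ∅
  T[1,5] 'dbbdb' = ∅
  T[2,6] 'bbdbb' = ∅
  T[3,7] 'bdbbc' = ∅
  T[0,5] 'adbbdb' = ∅
  T[1,6] 'dbbdbb' = ∅
  T[2,7] 'bbdbbc' = ∅
  T[0,6] 'adbbdbb' = {S,X4}  orig:{S}
  T[1,7] 'dbbdbbc' = ∅
  T[0,7] 'adbbdbbc' = {S,X4}  orig:{S}

S ∈ T[0,7] ⇒ YES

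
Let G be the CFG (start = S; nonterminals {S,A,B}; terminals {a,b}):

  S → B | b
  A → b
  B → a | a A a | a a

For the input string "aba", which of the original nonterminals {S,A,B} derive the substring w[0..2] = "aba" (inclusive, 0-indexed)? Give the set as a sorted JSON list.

CNF form of G:
  S -> T0 T0 | T0 X2 | a | b
  A -> b
  B -> T0 T0 | T0 X1 | a
  T0 -> a
  X1 -> A T0
  X2 -> A T0

Fill CYK table bottom-up (cells [i..j] with 0 ≤ i ≤ j ≤ 2 only):
  T[0,0] 'a' = {B,S,T0}  orig:{B,S}
  T[1,1] 'b' = {A,S}
  T[2,2] 'a' = {B,S,T0}  orig:{B,S}
  T[0,1] 'ab' = ∅
  T[1,2] 'ba' = {X1,X2}  orig:{}
  T[0,2] 'aba' = {B,S}

Original NTs in T[0,2] deriving "aba": ["B", "S"]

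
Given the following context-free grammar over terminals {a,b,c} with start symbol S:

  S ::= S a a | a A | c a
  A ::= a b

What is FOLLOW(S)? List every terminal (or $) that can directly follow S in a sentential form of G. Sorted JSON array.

FIRST iteration:
pass 1:
  A via A→a b: +{a}
  S via S→a A: +{a}
  S via S→c a: +{c}
  S: {a,c}  A: {a}
pass 2: — fixpoint
  S: {a,c}  A: {a}

Compute FOLLOW by fixpoint:
seed FOLLOW(S) with $
pass 1:
  S→S a a: FOLLOW(S) ⊇ FIRST(a) = {a}; new: +{a}
  S→a A: FOLLOW(A) ⊇ FOLLOW(S) ⊇ {$,a}; new: +{$,a}
  FOLLOW[S]={$,a}  FOLLOW[A]={$,a}
pass 2: done
  FOLLOW[S]={$,a}  FOLLOW[A]={$,a}

FOLLOW(S) = ["$", "a"]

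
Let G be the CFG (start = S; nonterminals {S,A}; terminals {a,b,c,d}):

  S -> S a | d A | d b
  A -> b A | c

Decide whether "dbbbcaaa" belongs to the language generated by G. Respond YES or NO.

Convert to CNF:
  S -> S T1 | T2 A | T2 T0
  A -> T0 A | c
  T0 -> b
  T1 -> a
  T2 -> d

CYK fill:
  [0..0]={T2}  "d"  orig:{}
  [1..1]={T0}  "b"  orig:{}
  [2..2]={T0}  "b"  orig:{}
  [3..3]={T0}  "b"  orig:{}
  [4..4]={A}  "c"
  [5..5]={T1}  "a"  orig:{}
  [6..6]={T1}  "a"  orig:{}
  [7..7]={T1}  "a"  orig:{}
  [0..1]={S}  "db"
  [1..2]=∅  "bb"
  [2..3]=∅  "bb"
  [3..4]={A}  "bc"
  [4..5]=∅  "ca"
  [5..6]=∅  "aa"
  [6..7]=∅  "aa"
  [0..2]=∅  "dbb"
  [1..3]=∅  "bbb"
  [2..4]={A}  "bbc"
  [3..5]=∅  "bca"
  [4..6]=∅  "caa"
  [5..7]=∅  "aaa"
  [0..3]=∅  "dbbb"
  [1..4]={A}  "bbbc"
  [2..5]=∅  "bbca"
  [3..6]=∅  "bcaa"
  [4..7]=∅  "caaa"
  [0..4]={S}  "dbbbc"
  [1..5]=∅  "bbbca"
  [2..6]=∅  "bbcaa"
  [3..7]=∅  "bcaaa"
  [0..5]={S}  "dbbbca"
  [1..6]=∅  "bbbcaa"
  [2..7]=∅  "bbcaaa"
  [0..6]={S}  "dbbbcaa"
  [1..7]=∅  "bbbcaaa"
  [0..7]={S}  "dbbbcaaa"

S ∈ T[0,7] ⇒ YES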